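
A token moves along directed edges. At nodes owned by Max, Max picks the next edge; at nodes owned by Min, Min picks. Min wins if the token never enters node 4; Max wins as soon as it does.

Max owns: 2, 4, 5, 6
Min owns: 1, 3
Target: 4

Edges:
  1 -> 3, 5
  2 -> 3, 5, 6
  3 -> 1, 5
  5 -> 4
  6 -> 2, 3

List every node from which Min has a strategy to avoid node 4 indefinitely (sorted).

1, 3

A0 = {4}
A1: add {5} — 5 (Max) has 5→4.
A2: add {2} — 2 (Max) has 2→5.
A3: add {6} — 6 (Max) has 6→2.
A4 = A3; e.g. 1 (Min) can still go to 3. Fixed point.
Max's attractor = {2, 4, 5, 6}; Min avoids the target exactly from the complement.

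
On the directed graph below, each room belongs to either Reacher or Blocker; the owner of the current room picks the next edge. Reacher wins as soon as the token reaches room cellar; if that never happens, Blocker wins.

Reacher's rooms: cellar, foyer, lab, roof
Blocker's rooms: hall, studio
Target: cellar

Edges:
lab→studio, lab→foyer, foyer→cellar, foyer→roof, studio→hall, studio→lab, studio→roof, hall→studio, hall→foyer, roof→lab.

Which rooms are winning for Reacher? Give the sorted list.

A0 = {cellar}
A1: add {foyer} — foyer (Reacher) has foyer→cellar.
A2: add {lab} — lab (Reacher) has lab→foyer.
A3: add {roof} — roof (Reacher) has roof→lab.
A4 = A3; e.g. studio (Blocker) can still go to hall. Fixed point.
Reacher's winning region = {cellar, foyer, lab, roof}.

cellar, foyer, lab, roof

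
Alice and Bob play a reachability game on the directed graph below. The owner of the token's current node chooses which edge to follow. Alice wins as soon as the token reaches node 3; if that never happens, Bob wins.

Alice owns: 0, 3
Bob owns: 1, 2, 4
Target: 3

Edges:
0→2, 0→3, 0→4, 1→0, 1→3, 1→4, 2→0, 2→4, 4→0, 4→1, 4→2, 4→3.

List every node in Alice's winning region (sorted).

0, 3

A0 = {3}
A1: add {0} — 0 (Alice) has 0→3.
A2 = A1; e.g. 1 (Bob) can still go to 4. Fixed point.
Alice's winning region = {0, 3}.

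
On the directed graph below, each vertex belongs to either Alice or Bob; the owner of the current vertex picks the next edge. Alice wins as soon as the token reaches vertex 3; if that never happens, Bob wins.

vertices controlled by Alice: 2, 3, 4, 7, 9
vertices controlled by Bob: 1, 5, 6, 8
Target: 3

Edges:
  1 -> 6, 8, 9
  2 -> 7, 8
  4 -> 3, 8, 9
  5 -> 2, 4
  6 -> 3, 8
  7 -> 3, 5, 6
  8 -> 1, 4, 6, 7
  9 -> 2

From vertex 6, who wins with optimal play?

A0 = {3}
A1: add {4, 7} — 4 (Alice) has 4→3; 7 (Alice) has 7→3.
A2: add {2} — 2 (Alice) has 2→7.
A3: add {5, 9} — 5 (Bob): all of {2, 4} already in; 9 (Alice) has 9→2.
A4 = A3; e.g. 1 (Bob) can still go to 6. Fixed point.
6 never enters the attractor, so Bob can avoid the target forever.

Bob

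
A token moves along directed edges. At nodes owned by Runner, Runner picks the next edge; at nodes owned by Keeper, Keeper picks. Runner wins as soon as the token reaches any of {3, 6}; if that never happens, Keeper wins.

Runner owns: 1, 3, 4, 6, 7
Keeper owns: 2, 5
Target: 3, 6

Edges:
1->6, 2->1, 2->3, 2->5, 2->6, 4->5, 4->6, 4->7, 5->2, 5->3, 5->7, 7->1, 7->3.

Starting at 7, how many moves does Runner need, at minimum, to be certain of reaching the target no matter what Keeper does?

A0 = {3, 6}
A1: add {1, 4, 7} — 1 (Runner) has 1→6; 4 (Runner) has 4→6; 7 (Runner) has 7→3.
A2 = A1; e.g. 2 (Keeper) can still go to 5. Fixed point.
7 enters the attractor at level 1, so Runner can force the target in 1 move from there.

1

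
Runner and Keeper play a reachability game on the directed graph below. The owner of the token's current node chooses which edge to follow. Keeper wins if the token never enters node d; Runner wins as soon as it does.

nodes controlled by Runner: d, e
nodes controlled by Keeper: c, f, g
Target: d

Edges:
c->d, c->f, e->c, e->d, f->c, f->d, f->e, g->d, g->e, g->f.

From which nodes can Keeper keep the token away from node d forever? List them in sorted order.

c, f, g

A0 = {d}
A1: add {e} — e (Runner) has e→d.
A2 = A1; e.g. c (Keeper) can still go to f. Fixed point.
Runner's attractor = {d, e}; Keeper avoids the target exactly from the complement.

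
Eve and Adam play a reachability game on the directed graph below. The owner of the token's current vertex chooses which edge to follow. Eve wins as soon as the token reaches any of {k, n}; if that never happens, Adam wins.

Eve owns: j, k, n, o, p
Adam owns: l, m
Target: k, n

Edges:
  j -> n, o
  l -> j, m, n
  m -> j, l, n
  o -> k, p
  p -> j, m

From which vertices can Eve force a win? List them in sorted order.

A0 = {k, n}
A1: add {j, o} — j (Eve) has j→n; o (Eve) has o→k.
A2: add {p} — p (Eve) has p→j.
A3 = A2; e.g. l (Adam) can still go to m. Fixed point.
Eve's winning region = {j, k, n, o, p}.

j, k, n, o, p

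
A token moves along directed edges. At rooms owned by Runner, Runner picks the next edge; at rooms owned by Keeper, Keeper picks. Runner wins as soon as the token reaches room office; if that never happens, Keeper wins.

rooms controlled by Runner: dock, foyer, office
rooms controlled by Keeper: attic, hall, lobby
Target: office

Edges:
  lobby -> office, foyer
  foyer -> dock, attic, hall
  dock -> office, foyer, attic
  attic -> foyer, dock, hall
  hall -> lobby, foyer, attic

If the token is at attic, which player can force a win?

Keeper

A0 = {office}
A1: add {dock} — dock (Runner) has dock→office.
A2: add {foyer} — foyer (Runner) has foyer→dock.
A3: add {lobby} — lobby (Keeper): all of {office, foyer} already in.
A4 = A3; e.g. attic (Keeper) can still go to hall. Fixed point.
attic never enters the attractor, so Keeper can avoid the target forever.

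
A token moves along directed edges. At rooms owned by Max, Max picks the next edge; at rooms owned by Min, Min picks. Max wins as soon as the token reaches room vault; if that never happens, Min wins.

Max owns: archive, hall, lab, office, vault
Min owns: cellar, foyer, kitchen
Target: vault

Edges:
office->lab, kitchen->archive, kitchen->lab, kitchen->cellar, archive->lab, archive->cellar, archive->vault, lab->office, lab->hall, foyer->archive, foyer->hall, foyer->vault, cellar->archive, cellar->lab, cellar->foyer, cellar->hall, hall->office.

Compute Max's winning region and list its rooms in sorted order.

A0 = {vault}
A1: add {archive} — archive (Max) has archive→vault.
A2 = A1; e.g. office (Max) has no edge into A1. Fixed point.
Max's winning region = {archive, vault}.

archive, vault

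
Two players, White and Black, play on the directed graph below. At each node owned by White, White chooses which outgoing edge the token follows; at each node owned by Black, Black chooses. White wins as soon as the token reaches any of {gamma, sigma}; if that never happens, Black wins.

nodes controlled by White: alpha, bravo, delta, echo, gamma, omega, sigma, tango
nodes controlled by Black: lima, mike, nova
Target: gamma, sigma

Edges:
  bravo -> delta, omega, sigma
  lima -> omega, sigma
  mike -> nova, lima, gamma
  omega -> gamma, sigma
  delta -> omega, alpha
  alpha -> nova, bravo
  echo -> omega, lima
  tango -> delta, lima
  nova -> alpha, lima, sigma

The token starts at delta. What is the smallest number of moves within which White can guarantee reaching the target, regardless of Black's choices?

2

A0 = {gamma, sigma}
A1: add {bravo, omega} — omega (White) has omega→gamma; bravo (White) has bravo→sigma.
A2: add {alpha, delta, echo, lima} — delta (White) has delta→omega; alpha (White) has alpha→bravo; lima (Black): all of {omega, sigma} already in; echo (White) has echo→omega.
delta enters the attractor at level 2, so White can force the target in 2 moves from there.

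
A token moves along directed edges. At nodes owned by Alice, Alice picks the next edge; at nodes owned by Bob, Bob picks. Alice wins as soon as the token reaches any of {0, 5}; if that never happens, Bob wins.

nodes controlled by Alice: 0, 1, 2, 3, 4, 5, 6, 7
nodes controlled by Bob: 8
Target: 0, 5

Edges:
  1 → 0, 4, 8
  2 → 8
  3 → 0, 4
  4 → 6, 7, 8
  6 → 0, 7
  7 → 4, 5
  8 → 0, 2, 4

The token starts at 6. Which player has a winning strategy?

A0 = {0, 5}
A1: add {1, 3, 6, 7} — 1 (Alice) has 1→0; 3 (Alice) has 3→0; 6 (Alice) has 6→0; 7 (Alice) has 7→5.
6 ∈ A1, so Alice can force the target.

Alice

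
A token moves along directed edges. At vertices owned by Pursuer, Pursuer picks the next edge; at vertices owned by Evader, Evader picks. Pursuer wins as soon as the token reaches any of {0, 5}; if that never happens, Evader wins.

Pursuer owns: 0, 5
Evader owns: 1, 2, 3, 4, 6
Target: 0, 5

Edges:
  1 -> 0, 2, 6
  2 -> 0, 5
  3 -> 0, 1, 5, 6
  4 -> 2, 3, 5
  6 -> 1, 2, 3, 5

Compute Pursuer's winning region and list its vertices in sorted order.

A0 = {0, 5}
A1: add {2} — 2 (Evader): all of {0, 5} already in.
A2 = A1; e.g. 1 (Evader) can still go to 6. Fixed point.
Pursuer's winning region = {0, 2, 5}.

0, 2, 5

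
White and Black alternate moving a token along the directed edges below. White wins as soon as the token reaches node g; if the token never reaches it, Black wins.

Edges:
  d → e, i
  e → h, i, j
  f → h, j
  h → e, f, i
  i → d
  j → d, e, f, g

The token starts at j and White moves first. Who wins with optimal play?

White

Track states (vertex, player-to-move).
A0 = {(g,White), (g,Black)}
A1: add {(j,White)}.
(j,White) ∈ A1 ⇒ White forces the target.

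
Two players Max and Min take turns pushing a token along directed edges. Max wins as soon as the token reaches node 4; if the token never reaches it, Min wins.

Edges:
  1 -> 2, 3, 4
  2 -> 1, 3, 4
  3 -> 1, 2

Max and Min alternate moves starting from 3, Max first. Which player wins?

Min

Track states (vertex, player-to-move).
A0 = {(4,Max), (4,Min)}
A1: add {(1,Max), (2,Max)}.
A2: add {(3,Min)}.
A3 = A2; e.g. (1,Min) stays out. (3,Max) never enters ⇒ Min avoids the target.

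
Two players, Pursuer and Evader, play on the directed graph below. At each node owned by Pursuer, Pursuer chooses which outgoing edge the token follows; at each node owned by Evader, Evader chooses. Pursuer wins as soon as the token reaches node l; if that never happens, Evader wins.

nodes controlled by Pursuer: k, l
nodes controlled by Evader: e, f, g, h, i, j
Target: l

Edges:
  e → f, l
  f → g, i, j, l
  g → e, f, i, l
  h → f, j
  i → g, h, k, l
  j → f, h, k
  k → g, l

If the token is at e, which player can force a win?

Evader

A0 = {l}
A1: add {k} — k (Pursuer) has k→l.
A2 = A1; e.g. e (Evader) can still go to f. Fixed point.
e never enters the attractor, so Evader can avoid the target forever.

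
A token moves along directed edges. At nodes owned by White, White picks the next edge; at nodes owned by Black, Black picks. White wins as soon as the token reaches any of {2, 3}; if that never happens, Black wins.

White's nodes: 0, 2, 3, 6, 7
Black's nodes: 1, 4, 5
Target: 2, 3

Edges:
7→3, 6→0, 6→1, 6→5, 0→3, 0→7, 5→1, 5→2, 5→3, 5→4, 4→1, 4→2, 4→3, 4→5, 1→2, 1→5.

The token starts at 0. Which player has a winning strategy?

A0 = {2, 3}
A1: add {0, 7} — 0 (White) has 0→3; 7 (White) has 7→3.
0 ∈ A1, so White can force the target.

White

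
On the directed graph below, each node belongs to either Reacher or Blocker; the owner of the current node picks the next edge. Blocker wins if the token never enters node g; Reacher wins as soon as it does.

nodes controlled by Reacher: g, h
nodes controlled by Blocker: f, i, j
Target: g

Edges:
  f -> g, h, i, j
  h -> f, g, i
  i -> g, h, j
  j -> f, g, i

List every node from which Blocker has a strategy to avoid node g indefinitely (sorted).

A0 = {g}
A1: add {h} — h (Reacher) has h→g.
A2 = A1; e.g. f (Blocker) can still go to i. Fixed point.
Reacher's attractor = {g, h}; Blocker avoids the target exactly from the complement.

f, i, j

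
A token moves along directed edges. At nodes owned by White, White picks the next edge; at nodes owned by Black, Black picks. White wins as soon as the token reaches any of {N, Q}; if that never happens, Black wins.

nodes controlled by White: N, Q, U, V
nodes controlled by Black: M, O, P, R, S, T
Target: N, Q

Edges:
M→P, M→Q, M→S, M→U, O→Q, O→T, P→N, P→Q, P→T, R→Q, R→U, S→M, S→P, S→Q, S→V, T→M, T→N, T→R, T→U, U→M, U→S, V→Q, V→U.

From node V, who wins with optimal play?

A0 = {N, Q}
A1: add {V} — V (White) has V→Q.
A2 = A1; e.g. M (Black) can still go to P. Fixed point.
V ∈ A1, so White can force the target.

White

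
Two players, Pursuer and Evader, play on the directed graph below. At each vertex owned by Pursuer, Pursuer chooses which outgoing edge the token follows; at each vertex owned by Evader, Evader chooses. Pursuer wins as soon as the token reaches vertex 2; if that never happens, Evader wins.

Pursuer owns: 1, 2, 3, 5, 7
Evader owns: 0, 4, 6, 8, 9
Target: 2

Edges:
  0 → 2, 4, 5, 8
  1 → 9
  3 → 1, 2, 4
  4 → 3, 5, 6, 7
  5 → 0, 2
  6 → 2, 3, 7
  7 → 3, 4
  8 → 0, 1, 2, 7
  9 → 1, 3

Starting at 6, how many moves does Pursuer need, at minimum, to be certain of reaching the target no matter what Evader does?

A0 = {2}
A1: add {3, 5} — 3 (Pursuer) has 3→2; 5 (Pursuer) has 5→2.
A2: add {7} — 7 (Pursuer) has 7→3.
A3: add {6} — 6 (Evader): all of {2, 3, 7} already in.
6 enters the attractor at level 3, so Pursuer can force the target in 3 moves from there.

3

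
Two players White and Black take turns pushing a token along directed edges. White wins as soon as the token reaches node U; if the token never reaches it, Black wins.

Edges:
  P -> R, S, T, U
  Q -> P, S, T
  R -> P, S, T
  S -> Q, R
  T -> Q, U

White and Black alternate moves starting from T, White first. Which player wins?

White

Track states (vertex, player-to-move).
A0 = {(U,White), (U,Black)}
A1: add {(P,White), (T,White)}.
(T,White) ∈ A1 ⇒ White forces the target.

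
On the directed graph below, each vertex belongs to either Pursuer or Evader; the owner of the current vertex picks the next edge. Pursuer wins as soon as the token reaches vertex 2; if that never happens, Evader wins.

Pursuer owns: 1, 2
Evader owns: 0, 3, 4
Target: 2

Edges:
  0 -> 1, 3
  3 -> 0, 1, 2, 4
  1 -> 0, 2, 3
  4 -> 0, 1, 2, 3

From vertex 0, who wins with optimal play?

A0 = {2}
A1: add {1} — 1 (Pursuer) has 1→2.
A2 = A1; e.g. 0 (Evader) can still go to 3. Fixed point.
0 never enters the attractor, so Evader can avoid the target forever.

Evader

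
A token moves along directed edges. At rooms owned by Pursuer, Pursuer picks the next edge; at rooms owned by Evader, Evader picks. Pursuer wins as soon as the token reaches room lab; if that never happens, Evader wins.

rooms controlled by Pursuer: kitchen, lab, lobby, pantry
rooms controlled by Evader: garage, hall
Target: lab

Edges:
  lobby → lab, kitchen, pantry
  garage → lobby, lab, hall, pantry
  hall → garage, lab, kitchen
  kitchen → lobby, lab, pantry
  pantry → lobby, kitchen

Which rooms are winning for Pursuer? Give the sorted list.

A0 = {lab}
A1: add {kitchen, lobby} — lobby (Pursuer) has lobby→lab; kitchen (Pursuer) has kitchen→lab.
A2: add {pantry} — pantry (Pursuer) has pantry→lobby.
A3 = A2; e.g. garage (Evader) can still go to hall. Fixed point.
Pursuer's winning region = {kitchen, lab, lobby, pantry}.

kitchen, lab, lobby, pantry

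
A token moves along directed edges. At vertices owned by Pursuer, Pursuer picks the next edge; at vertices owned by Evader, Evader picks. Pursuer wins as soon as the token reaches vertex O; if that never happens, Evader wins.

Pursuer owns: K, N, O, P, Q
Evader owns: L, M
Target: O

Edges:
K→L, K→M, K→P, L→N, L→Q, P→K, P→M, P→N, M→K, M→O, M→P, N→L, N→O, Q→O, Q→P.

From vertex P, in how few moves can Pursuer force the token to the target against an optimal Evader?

A0 = {O}
A1: add {N, Q} — N (Pursuer) has N→O; Q (Pursuer) has Q→O.
A2: add {L, P} — L (Evader): all of {N, Q} already in; P (Pursuer) has P→N.
P enters the attractor at level 2, so Pursuer can force the target in 2 moves from there.

2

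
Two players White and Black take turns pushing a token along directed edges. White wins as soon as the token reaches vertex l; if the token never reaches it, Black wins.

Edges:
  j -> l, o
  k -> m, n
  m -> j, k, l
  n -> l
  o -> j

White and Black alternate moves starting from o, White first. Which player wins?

Track states (vertex, player-to-move).
A0 = {(l,White), (l,Black)}
A1: add {(j,White), (m,White), (n,White), (n,Black)}.
A2: add {(k,White), (k,Black), (o,Black)}.
A3: add {(m,Black)}.
A4 = A3; e.g. (j,Black) stays out. (o,White) never enters ⇒ Black avoids the target.

Black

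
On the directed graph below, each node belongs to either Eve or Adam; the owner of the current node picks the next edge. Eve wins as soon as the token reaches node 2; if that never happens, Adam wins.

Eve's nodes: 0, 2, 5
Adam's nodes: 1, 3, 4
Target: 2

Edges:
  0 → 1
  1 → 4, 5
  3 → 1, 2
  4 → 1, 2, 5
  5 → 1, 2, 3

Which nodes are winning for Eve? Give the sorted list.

2, 5

A0 = {2}
A1: add {5} — 5 (Eve) has 5→2.
A2 = A1; e.g. 0 (Eve) has no edge into A1. Fixed point.
Eve's winning region = {2, 5}.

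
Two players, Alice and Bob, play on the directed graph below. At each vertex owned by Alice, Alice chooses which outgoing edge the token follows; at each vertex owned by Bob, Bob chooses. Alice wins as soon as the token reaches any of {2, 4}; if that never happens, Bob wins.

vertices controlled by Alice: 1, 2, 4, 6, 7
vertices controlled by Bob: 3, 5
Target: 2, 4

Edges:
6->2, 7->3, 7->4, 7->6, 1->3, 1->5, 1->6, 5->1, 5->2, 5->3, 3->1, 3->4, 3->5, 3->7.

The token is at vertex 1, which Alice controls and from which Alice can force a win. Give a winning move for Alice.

6

A0 = {2, 4}
A1: add {6, 7} — 6 (Alice) has 6→2; 7 (Alice) has 7→4.
A2: add {1} — 1 (Alice) has 1→6.
A3 = A2; e.g. 3 (Bob) can still go to 5. Fixed point.
From 1, successor 6 is in the attractor (rank 1); the other successors 3, 5 are not.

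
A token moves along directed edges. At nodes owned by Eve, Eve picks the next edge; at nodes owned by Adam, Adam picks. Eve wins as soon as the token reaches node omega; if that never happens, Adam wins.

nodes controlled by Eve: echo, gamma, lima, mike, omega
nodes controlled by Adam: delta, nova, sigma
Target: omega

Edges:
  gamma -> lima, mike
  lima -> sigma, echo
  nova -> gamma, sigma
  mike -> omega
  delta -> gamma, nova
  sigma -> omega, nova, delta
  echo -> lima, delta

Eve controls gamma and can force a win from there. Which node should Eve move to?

A0 = {omega}
A1: add {mike} — mike (Eve) has mike→omega.
A2: add {gamma} — gamma (Eve) has gamma→mike.
A3 = A2; e.g. lima (Eve) has no edge into A2. Fixed point.
From gamma, successor mike is in the attractor (rank 1); the other successor lima is not.

mike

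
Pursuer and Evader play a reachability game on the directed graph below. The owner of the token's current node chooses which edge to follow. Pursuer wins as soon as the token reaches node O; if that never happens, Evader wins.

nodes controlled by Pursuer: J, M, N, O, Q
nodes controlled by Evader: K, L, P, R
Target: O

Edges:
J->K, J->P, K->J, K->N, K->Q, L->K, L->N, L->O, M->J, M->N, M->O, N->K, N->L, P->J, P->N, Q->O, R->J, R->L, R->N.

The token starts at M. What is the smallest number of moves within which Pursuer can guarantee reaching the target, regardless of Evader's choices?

A0 = {O}
A1: add {M, Q} — M (Pursuer) has M→O; Q (Pursuer) has Q→O.
A2 = A1; e.g. J (Pursuer) has no edge into A1. Fixed point.
M enters the attractor at level 1, so Pursuer can force the target in 1 move from there.

1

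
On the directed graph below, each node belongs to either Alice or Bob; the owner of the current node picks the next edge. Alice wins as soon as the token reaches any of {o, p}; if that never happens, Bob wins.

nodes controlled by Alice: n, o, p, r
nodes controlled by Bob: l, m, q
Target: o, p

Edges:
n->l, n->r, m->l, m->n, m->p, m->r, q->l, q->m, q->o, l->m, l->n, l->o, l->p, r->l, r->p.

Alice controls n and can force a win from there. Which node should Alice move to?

r

A0 = {o, p}
A1: add {r} — r (Alice) has r→p.
A2: add {n} — n (Alice) has n→r.
A3 = A2; e.g. l (Bob) can still go to m. Fixed point.
From n, successor r is in the attractor (rank 1); the other successor l is not.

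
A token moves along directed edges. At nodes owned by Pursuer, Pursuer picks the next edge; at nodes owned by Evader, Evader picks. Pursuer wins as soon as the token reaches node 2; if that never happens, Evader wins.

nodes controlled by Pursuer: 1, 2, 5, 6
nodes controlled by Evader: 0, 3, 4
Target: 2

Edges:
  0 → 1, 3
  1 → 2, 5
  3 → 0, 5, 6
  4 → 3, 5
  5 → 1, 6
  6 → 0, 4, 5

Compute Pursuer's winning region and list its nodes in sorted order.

A0 = {2}
A1: add {1} — 1 (Pursuer) has 1→2.
A2: add {5} — 5 (Pursuer) has 5→1.
A3: add {6} — 6 (Pursuer) has 6→5.
A4 = A3; e.g. 0 (Evader) can still go to 3. Fixed point.
Pursuer's winning region = {1, 2, 5, 6}.

1, 2, 5, 6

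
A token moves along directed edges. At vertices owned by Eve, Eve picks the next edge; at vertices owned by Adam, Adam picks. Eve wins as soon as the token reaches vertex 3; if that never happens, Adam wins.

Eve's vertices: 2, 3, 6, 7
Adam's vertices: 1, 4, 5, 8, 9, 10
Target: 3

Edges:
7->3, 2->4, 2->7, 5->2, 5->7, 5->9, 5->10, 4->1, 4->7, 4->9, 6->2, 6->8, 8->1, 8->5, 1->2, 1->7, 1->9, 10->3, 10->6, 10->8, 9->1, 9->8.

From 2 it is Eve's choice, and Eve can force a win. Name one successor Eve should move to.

A0 = {3}
A1: add {7} — 7 (Eve) has 7→3.
A2: add {2} — 2 (Eve) has 2→7.
A3: add {6} — 6 (Eve) has 6→2.
A4 = A3; e.g. 1 (Adam) can still go to 9. Fixed point.
From 2, successor 7 is in the attractor (rank 1); the other successor 4 is not.

7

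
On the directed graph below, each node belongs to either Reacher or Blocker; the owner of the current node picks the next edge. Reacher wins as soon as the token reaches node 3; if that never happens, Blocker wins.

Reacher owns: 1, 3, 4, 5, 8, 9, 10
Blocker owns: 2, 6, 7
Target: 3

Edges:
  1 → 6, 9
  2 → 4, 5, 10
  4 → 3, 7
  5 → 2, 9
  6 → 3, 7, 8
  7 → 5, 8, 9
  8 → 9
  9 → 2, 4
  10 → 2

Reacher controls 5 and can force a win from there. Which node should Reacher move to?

A0 = {3}
A1: add {4} — 4 (Reacher) has 4→3.
A2: add {9} — 9 (Reacher) has 9→4.
A3: add {1, 5, 8} — 1 (Reacher) has 1→9; 5 (Reacher) has 5→9; 8 (Reacher) has 8→9.
A4: add {7} — 7 (Blocker): all of {5, 8, 9} already in.
A5: add {6} — 6 (Blocker): all of {3, 7, 8} already in.
A6 = A5; e.g. 2 (Blocker) can still go to 10. Fixed point.
From 5, successor 9 is in the attractor (rank 2); the other successor 2 is not.

9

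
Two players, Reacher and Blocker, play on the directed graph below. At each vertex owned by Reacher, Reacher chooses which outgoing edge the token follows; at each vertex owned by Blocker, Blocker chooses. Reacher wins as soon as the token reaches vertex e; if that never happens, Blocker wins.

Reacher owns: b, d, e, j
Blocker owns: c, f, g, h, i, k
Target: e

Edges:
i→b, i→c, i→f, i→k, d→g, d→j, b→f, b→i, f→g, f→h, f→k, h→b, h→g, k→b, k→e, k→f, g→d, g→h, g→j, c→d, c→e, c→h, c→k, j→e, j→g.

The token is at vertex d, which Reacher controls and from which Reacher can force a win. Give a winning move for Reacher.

A0 = {e}
A1: add {j} — j (Reacher) has j→e.
A2: add {d} — d (Reacher) has d→j.
A3 = A2; e.g. b (Reacher) has no edge into A2. Fixed point.
From d, successor j is in the attractor (rank 1); the other successor g is not.

j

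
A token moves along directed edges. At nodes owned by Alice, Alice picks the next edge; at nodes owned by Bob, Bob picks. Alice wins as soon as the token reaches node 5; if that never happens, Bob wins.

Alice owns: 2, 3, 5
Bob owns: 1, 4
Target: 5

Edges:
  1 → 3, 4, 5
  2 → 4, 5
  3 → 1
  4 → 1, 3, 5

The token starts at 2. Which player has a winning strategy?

A0 = {5}
A1: add {2} — 2 (Alice) has 2→5.
A2 = A1; e.g. 1 (Bob) can still go to 3. Fixed point.
2 ∈ A1, so Alice can force the target.

Alice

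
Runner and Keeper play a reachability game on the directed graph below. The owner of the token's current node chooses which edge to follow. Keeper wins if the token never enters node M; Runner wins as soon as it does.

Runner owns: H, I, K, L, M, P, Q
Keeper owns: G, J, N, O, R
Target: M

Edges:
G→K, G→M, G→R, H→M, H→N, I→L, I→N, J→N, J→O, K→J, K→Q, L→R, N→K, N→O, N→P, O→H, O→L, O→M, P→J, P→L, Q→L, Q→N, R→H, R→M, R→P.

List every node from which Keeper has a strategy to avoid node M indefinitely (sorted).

A0 = {M}
A1: add {H} — H (Runner) has H→M.
A2 = A1; e.g. G (Keeper) can still go to K. Fixed point.
Runner's attractor = {H, M}; Keeper avoids the target exactly from the complement.

G, I, J, K, L, N, O, P, Q, R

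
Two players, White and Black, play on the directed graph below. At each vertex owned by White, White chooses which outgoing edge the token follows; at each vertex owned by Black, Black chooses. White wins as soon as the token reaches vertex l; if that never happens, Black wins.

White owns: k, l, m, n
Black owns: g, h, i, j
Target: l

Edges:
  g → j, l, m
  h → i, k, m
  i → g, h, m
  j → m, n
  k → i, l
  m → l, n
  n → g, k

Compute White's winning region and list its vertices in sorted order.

A0 = {l}
A1: add {k, m} — k (White) has k→l; m (White) has m→l.
A2: add {n} — n (White) has n→k.
A3: add {j} — j (Black): all of {m, n} already in.
A4: add {g} — g (Black): all of {j, l, m} already in.
A5 = A4; e.g. h (Black) can still go to i. Fixed point.
White's winning region = {g, j, k, l, m, n}.

g, j, k, l, m, n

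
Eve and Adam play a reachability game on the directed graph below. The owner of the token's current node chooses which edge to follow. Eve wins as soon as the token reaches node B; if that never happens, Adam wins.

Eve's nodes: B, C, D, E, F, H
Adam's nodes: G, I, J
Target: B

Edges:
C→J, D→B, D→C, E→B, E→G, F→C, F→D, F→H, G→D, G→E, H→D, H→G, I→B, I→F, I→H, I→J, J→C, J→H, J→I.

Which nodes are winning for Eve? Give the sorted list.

B, D, E, F, G, H

A0 = {B}
A1: add {D, E} — D (Eve) has D→B; E (Eve) has E→B.
A2: add {F, G, H} — F (Eve) has F→D; G (Adam): all of {D, E} already in; H (Eve) has H→D.
A3 = A2; e.g. C (Eve) has no edge into A2. Fixed point.
Eve's winning region = {B, D, E, F, G, H}.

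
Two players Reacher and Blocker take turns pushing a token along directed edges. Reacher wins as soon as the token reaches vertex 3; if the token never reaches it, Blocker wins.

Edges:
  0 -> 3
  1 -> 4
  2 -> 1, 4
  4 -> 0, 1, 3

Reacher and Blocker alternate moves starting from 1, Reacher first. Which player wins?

Blocker

Track states (vertex, player-to-move).
A0 = {(3,Reacher), (3,Blocker)}
A1: add {(0,Reacher), (0,Blocker), (4,Reacher)}.
A2: add {(1,Blocker)}.
A3: add {(2,Reacher)}.
A4 = A3; e.g. (1,Reacher) stays out. (1,Reacher) never enters ⇒ Blocker avoids the target.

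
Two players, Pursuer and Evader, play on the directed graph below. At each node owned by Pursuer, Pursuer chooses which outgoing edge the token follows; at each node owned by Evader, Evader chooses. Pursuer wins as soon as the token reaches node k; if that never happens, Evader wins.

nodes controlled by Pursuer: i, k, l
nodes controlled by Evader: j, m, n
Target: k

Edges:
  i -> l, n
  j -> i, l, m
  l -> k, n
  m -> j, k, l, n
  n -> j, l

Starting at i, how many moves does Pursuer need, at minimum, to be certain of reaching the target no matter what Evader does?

2

A0 = {k}
A1: add {l} — l (Pursuer) has l→k.
A2: add {i} — i (Pursuer) has i→l.
A3 = A2; e.g. j (Evader) can still go to m. Fixed point.
i enters the attractor at level 2, so Pursuer can force the target in 2 moves from there.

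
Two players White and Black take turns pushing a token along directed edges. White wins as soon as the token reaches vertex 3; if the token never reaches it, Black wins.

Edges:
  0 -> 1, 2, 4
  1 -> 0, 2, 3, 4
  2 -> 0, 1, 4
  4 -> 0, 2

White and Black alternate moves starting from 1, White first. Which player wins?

Track states (vertex, player-to-move).
A0 = {(3,White), (3,Black)}
A1: add {(1,White)}.
(1,White) ∈ A1 ⇒ White forces the target.

White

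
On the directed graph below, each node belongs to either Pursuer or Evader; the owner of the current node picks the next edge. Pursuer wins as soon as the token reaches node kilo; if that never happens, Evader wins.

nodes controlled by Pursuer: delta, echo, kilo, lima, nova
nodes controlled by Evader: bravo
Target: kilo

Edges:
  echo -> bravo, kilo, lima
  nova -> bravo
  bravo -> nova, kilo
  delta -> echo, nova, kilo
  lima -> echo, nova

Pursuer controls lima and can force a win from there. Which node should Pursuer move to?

A0 = {kilo}
A1: add {delta, echo} — echo (Pursuer) has echo→kilo; delta (Pursuer) has delta→kilo.
A2: add {lima} — lima (Pursuer) has lima→echo.
A3 = A2; e.g. nova (Pursuer) has no edge into A2. Fixed point.
From lima, successor echo is in the attractor (rank 1); the other successor nova is not.

echo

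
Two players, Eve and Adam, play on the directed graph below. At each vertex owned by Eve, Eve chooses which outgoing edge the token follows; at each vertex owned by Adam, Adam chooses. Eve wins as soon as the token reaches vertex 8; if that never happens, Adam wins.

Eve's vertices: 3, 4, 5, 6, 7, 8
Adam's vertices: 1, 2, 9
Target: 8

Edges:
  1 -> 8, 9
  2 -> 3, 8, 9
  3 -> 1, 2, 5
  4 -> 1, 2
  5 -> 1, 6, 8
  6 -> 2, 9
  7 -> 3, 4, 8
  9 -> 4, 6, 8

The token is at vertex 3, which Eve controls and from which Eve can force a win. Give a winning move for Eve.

A0 = {8}
A1: add {5, 7} — 5 (Eve) has 5→8; 7 (Eve) has 7→8.
A2: add {3} — 3 (Eve) has 3→5.
A3 = A2; e.g. 1 (Adam) can still go to 9. Fixed point.
From 3, successor 5 is in the attractor (rank 1); the other successors 1, 2 are not.

5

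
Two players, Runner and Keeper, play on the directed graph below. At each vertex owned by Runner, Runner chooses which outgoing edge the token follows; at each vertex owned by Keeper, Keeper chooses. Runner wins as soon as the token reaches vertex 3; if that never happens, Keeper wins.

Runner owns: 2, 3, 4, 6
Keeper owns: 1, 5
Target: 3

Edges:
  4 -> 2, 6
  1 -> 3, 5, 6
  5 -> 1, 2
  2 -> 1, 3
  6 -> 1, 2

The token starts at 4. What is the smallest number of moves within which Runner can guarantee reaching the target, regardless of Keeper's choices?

A0 = {3}
A1: add {2} — 2 (Runner) has 2→3.
A2: add {4, 6} — 4 (Runner) has 4→2; 6 (Runner) has 6→2.
A3 = A2; e.g. 1 (Keeper) can still go to 5. Fixed point.
4 enters the attractor at level 2, so Runner can force the target in 2 moves from there.

2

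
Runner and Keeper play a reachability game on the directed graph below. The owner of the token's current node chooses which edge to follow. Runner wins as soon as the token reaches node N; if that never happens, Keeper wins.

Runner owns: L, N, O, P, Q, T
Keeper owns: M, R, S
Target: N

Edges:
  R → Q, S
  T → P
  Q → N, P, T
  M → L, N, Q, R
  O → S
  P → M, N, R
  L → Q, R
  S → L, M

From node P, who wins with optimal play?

A0 = {N}
A1: add {P, Q} — P (Runner) has P→N; Q (Runner) has Q→N.
P ∈ A1, so Runner can force the target.

Runner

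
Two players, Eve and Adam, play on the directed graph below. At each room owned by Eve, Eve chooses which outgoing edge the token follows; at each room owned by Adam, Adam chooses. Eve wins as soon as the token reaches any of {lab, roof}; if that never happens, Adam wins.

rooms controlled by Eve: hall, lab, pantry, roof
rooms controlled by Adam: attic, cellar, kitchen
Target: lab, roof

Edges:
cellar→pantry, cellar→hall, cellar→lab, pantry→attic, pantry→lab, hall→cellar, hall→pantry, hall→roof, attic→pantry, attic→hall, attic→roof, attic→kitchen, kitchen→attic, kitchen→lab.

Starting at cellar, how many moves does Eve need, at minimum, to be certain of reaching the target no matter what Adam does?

A0 = {lab, roof}
A1: add {hall, pantry} — pantry (Eve) has pantry→lab; hall (Eve) has hall→roof.
A2: add {cellar} — cellar (Adam): all of {pantry, hall, lab} already in.
A3 = A2; e.g. attic (Adam) can still go to kitchen. Fixed point.
cellar enters the attractor at level 2, so Eve can force the target in 2 moves from there.

2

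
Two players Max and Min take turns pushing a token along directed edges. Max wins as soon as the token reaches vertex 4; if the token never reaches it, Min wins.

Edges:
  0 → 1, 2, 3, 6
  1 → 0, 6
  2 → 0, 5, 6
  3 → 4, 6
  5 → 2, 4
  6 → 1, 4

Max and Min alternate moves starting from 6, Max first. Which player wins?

Track states (vertex, player-to-move).
A0 = {(4,Max), (4,Min)}
A1: add {(3,Max), (5,Max), (6,Max)}.
(6,Max) ∈ A1 ⇒ Max forces the target.

Max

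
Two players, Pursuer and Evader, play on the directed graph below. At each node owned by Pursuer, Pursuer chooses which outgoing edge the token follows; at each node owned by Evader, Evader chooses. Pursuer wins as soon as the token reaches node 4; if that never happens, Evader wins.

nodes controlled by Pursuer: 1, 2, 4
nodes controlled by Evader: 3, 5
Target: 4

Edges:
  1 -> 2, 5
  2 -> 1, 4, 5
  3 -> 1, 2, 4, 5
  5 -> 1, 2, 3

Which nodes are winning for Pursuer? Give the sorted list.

1, 2, 4

A0 = {4}
A1: add {2} — 2 (Pursuer) has 2→4.
A2: add {1} — 1 (Pursuer) has 1→2.
A3 = A2; e.g. 3 (Evader) can still go to 5. Fixed point.
Pursuer's winning region = {1, 2, 4}.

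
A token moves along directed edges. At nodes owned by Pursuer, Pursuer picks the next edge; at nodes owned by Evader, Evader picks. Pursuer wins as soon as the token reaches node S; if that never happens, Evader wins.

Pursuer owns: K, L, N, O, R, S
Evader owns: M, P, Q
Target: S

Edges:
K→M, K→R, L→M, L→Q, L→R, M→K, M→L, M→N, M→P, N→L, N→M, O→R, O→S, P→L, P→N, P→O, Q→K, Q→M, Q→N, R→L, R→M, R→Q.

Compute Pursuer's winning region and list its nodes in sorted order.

O, S

A0 = {S}
A1: add {O} — O (Pursuer) has O→S.
A2 = A1; e.g. K (Pursuer) has no edge into A1. Fixed point.
Pursuer's winning region = {O, S}.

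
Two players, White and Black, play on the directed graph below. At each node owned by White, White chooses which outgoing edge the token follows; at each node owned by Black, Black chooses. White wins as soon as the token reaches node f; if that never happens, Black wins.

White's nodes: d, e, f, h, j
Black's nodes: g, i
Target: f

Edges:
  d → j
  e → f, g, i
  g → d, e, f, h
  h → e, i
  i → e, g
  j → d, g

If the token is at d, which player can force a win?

Black

A0 = {f}
A1: add {e} — e (White) has e→f.
A2: add {h} — h (White) has h→e.
A3 = A2; e.g. d (White) has no edge into A2. Fixed point.
d never enters the attractor, so Black can avoid the target forever.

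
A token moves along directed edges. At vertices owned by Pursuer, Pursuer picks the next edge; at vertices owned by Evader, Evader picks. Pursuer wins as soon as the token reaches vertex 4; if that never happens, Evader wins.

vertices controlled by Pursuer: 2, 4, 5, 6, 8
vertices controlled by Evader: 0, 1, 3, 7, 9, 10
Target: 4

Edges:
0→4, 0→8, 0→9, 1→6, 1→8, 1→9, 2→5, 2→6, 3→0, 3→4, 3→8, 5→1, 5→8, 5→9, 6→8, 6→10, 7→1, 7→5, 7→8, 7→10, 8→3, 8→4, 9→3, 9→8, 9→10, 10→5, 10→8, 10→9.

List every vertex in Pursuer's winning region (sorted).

2, 4, 5, 6, 8

A0 = {4}
A1: add {8} — 8 (Pursuer) has 8→4.
A2: add {5, 6} — 5 (Pursuer) has 5→8; 6 (Pursuer) has 6→8.
A3: add {2} — 2 (Pursuer) has 2→5.
A4 = A3; e.g. 0 (Evader) can still go to 9. Fixed point.
Pursuer's winning region = {2, 4, 5, 6, 8}.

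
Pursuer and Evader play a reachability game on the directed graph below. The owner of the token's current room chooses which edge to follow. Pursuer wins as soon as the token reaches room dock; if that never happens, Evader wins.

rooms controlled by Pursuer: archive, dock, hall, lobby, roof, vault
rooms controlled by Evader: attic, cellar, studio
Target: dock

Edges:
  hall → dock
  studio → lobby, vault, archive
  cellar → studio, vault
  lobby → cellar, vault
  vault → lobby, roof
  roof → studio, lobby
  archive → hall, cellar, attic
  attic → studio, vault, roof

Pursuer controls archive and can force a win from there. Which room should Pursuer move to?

A0 = {dock}
A1: add {hall} — hall (Pursuer) has hall→dock.
A2: add {archive} — archive (Pursuer) has archive→hall.
A3 = A2; e.g. studio (Evader) can still go to lobby. Fixed point.
From archive, successor hall is in the attractor (rank 1); the other successors attic, cellar are not.

hall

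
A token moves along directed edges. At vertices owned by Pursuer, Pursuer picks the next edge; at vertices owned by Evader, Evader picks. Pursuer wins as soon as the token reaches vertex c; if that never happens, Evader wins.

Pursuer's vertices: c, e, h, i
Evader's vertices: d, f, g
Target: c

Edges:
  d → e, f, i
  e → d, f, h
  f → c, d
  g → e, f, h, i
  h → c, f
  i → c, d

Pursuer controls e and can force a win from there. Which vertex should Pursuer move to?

h

A0 = {c}
A1: add {h, i} — h (Pursuer) has h→c; i (Pursuer) has i→c.
A2: add {e} — e (Pursuer) has e→h.
A3 = A2; e.g. d (Evader) can still go to f. Fixed point.
From e, successor h is in the attractor (rank 1); the other successors d, f are not.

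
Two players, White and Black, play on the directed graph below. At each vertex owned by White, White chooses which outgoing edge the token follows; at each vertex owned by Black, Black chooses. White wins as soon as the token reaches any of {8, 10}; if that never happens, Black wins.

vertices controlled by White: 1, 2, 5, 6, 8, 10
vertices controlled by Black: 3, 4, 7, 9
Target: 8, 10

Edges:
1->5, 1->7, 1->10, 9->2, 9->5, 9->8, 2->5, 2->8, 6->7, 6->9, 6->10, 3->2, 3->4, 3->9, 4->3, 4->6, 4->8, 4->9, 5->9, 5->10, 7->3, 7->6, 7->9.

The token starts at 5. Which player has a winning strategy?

White

A0 = {8, 10}
A1: add {1, 2, 5, 6} — 1 (White) has 1→10; 2 (White) has 2→8; 5 (White) has 5→10; 6 (White) has 6→10.
5 ∈ A1, so White can force the target.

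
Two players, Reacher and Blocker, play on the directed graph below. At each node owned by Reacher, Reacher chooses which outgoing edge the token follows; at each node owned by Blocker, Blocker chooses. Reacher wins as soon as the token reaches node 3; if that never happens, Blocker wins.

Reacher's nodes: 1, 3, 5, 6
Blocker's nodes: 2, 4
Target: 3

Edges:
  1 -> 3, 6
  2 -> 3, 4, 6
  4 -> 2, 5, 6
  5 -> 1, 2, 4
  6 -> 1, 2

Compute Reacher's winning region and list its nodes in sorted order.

A0 = {3}
A1: add {1} — 1 (Reacher) has 1→3.
A2: add {5, 6} — 5 (Reacher) has 5→1; 6 (Reacher) has 6→1.
A3 = A2; e.g. 2 (Blocker) can still go to 4. Fixed point.
Reacher's winning region = {1, 3, 5, 6}.

1, 3, 5, 6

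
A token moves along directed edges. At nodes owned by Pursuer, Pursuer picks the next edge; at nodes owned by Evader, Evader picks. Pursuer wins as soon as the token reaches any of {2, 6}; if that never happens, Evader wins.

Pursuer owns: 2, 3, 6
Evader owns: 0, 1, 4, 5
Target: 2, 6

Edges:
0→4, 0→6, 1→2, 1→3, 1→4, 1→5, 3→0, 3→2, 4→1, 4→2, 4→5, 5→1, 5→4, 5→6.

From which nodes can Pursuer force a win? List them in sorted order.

2, 3, 6

A0 = {2, 6}
A1: add {3} — 3 (Pursuer) has 3→2.
A2 = A1; e.g. 0 (Evader) can still go to 4. Fixed point.
Pursuer's winning region = {2, 3, 6}.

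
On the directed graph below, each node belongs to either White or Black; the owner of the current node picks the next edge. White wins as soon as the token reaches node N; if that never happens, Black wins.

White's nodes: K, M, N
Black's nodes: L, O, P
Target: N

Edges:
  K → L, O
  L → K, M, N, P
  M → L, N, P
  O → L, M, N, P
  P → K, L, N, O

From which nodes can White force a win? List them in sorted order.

A0 = {N}
A1: add {M} — M (White) has M→N.
A2 = A1; e.g. K (White) has no edge into A1. Fixed point.
White's winning region = {M, N}.

M, N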